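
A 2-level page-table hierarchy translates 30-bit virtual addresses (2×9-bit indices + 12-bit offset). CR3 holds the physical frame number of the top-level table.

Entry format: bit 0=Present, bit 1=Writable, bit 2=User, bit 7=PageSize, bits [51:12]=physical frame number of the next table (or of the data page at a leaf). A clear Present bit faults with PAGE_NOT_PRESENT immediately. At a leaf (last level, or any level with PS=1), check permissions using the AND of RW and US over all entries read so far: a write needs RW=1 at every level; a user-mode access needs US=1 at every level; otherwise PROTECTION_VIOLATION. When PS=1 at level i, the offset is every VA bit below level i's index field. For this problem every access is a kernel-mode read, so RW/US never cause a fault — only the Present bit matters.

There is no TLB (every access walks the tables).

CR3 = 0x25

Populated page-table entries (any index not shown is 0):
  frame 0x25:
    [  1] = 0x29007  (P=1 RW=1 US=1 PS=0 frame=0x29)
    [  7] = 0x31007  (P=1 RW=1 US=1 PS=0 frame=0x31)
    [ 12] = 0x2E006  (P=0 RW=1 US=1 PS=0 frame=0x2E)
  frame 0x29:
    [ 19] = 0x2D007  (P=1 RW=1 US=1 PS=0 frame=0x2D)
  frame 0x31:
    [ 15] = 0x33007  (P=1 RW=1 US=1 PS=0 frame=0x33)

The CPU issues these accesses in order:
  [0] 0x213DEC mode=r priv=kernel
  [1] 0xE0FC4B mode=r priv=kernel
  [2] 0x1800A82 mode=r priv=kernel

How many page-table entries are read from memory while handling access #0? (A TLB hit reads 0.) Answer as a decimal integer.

Per-access translation:
#0 VA=0x213DEC (r,kernel):
  L0: frame=0x25 idx=1 entry=0x29007 [P=1 RW=1 US=1 PS=0]
  L1: frame=0x29 idx=19 entry=0x2D007 [P=1 RW=1 US=1 PS=0]
  → PA=0x2DDEC  (2 entries read)
#1 VA=0xE0FC4B (r,kernel):
  L0: frame=0x25 idx=7 entry=0x31007 [P=1 RW=1 US=1 PS=0]
  L1: frame=0x31 idx=15 entry=0x33007 [P=1 RW=1 US=1 PS=0]
  → PA=0x33C4B  (2 entries read)
#2 VA=0x1800A82 (r,kernel):
  L0: frame=0x25 idx=12 entry=0x2E006 [P=0 RW=1 US=1 PS=0]
  → PAGE_NOT_PRESENT  (1 entries read)

Entries read for #0: 2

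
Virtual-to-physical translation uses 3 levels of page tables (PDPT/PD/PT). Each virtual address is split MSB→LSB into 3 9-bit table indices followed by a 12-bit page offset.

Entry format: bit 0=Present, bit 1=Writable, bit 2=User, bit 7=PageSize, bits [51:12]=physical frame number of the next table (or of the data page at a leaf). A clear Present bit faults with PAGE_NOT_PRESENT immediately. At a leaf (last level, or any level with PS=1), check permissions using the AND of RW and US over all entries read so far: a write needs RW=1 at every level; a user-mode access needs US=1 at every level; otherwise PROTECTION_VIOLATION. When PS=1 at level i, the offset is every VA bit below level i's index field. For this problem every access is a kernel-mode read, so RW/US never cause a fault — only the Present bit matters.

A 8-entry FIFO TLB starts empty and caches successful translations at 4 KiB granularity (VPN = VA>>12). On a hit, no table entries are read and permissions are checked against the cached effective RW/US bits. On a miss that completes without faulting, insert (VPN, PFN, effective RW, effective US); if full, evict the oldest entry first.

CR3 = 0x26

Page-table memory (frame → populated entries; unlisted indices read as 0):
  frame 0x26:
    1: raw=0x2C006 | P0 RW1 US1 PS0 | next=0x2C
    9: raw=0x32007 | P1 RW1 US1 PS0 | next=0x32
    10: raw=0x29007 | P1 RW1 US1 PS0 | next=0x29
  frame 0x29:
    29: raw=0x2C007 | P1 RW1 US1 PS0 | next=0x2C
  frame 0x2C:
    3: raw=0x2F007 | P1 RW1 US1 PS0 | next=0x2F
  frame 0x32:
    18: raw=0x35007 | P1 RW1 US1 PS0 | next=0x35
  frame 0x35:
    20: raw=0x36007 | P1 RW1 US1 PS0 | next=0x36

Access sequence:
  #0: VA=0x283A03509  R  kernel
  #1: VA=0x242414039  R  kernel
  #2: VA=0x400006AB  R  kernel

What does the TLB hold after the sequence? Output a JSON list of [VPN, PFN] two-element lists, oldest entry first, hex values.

Walk each access:
#0 VA=0x283A03509 (r,kernel):
  lvl0: tbl 0x26, slot 10 ⇒ 0x29007 (P1/RW1/US1/PS0)
  lvl1: tbl 0x29, slot 29 ⇒ 0x2C007 (P1/RW1/US1/PS0)
  lvl2: tbl 0x2C, slot 3 ⇒ 0x2F007 (P1/RW1/US1/PS0)
  → PA=0x2F509  (3 entries read)
#1 VA=0x242414039 (r,kernel):
  lvl0: tbl 0x26, slot 9 ⇒ 0x32007 (P1/RW1/US1/PS0)
  lvl1: tbl 0x32, slot 18 ⇒ 0x35007 (P1/RW1/US1/PS0)
  lvl2: tbl 0x35, slot 20 ⇒ 0x36007 (P1/RW1/US1/PS0)
  → PA=0x36039  (3 entries read)
#2 VA=0x400006AB (r,kernel):
  lvl0: tbl 0x26, slot 1 ⇒ 0x2C006 (P0/RW1/US1/PS0)
  ⇒ fault: PAGE_NOT_PRESENT  — 1 lookups

TLB: [["0x283A03", "0x2F"], ["0x242414", "0x36"]]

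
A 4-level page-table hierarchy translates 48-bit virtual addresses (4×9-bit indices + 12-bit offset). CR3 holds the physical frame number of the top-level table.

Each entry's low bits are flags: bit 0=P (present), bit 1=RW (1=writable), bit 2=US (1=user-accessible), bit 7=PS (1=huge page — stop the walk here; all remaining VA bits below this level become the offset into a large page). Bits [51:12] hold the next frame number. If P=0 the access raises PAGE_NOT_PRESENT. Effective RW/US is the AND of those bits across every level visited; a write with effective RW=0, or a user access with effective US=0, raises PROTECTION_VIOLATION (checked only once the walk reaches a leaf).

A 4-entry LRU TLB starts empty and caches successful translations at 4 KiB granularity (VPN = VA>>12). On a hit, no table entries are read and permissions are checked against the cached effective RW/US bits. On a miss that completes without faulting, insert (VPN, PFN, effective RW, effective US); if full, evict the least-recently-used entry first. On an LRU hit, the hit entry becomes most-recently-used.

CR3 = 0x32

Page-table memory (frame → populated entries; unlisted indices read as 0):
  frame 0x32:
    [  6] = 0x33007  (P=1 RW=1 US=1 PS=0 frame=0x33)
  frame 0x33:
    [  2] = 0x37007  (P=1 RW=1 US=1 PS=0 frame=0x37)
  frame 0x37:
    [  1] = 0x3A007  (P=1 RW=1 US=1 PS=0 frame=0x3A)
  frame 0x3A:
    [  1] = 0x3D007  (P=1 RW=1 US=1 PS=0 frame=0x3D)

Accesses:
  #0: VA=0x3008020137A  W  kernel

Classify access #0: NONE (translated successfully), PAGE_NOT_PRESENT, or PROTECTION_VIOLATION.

Walk each access:
#0 VA=0x3008020137A (w,kernel):
  L0: frame=0x32 idx=6 entry=0x33007 [P=1 RW=1 US=1 PS=0]
  L1: frame=0x33 idx=2 entry=0x37007 [P=1 RW=1 US=1 PS=0]
  L2: frame=0x37 idx=1 entry=0x3A007 [P=1 RW=1 US=1 PS=0]
  L3: frame=0x3A idx=1 entry=0x3D007 [P=1 RW=1 US=1 PS=0]
  → PA=0x3D37A  (4 entries read)

Access #0 fault: NONE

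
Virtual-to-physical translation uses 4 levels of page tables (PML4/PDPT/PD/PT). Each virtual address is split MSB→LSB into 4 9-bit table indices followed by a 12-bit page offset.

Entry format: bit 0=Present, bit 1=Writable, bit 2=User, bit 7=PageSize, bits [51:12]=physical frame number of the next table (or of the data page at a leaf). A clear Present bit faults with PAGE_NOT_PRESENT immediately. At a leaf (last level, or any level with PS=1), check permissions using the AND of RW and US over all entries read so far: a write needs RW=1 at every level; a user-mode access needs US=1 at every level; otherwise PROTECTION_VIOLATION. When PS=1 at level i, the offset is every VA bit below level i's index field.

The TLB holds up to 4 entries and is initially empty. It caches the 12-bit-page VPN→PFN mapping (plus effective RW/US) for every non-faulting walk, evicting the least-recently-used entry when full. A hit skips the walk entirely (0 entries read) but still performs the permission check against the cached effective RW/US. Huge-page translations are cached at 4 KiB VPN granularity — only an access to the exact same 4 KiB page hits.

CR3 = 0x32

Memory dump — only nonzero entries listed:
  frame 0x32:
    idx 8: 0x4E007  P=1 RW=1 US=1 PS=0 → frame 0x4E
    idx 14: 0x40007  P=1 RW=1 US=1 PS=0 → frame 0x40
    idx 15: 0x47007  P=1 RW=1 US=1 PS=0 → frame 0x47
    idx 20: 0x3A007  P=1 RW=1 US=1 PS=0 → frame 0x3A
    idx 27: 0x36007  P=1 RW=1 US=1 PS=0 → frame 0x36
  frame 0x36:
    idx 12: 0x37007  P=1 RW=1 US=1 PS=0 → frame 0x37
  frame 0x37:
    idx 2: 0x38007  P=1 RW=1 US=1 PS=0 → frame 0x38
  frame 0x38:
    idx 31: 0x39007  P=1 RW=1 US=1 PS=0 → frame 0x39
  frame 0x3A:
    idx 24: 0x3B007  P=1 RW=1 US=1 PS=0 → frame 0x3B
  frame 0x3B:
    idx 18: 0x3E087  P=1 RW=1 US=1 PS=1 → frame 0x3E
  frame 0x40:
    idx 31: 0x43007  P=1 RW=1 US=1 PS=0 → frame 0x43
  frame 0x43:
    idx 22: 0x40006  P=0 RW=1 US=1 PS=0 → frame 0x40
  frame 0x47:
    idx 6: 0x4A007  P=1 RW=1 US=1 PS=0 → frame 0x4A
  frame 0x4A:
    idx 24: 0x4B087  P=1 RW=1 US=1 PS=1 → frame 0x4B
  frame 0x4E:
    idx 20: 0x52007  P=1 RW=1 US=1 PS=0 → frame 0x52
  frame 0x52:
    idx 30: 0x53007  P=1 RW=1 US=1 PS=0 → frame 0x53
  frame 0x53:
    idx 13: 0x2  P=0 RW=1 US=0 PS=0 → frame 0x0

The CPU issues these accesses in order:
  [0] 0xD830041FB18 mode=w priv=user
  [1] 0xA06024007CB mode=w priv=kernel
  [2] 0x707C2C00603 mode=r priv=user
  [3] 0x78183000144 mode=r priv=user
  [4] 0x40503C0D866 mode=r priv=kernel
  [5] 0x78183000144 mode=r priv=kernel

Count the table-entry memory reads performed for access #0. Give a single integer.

Walk each access:
#0 VA=0xD830041FB18 (w,user):
  [0] read 0x32 idx=27: raw=0x36007 flags P=1 W=1 U=1 S=0
  [1] read 0x36 idx=12: raw=0x37007 flags P=1 W=1 U=1 S=0
  [2] read 0x37 idx=2: raw=0x38007 flags P=1 W=1 U=1 S=0
  [3] read 0x38 idx=31: raw=0x39007 flags P=1 W=1 U=1 S=0
  → PA=0x39B18  (4 entries read)
#1 VA=0xA06024007CB (w,kernel):
  [0] read 0x32 idx=20: raw=0x3A007 flags P=1 W=1 U=1 S=0
  [1] read 0x3A idx=24: raw=0x3B007 flags P=1 W=1 U=1 S=0
  [2] read 0x3B idx=18: raw=0x3E087 flags P=1 W=1 U=1 S=1
  → PA=0x3E7CB (huge @L2)  (3 entries read)
#2 VA=0x707C2C00603 (r,user):
  [0] read 0x32 idx=14: raw=0x40007 flags P=1 W=1 U=1 S=0
  [1] read 0x40 idx=31: raw=0x43007 flags P=1 W=1 U=1 S=0
  [2] read 0x43 idx=22: raw=0x40006 flags P=0 W=1 U=1 S=0
  ⇒ fault: PAGE_NOT_PRESENT  — 3 lookups
#3 VA=0x78183000144 (r,user):
  [0] read 0x32 idx=15: raw=0x47007 flags P=1 W=1 U=1 S=0
  [1] read 0x47 idx=6: raw=0x4A007 flags P=1 W=1 U=1 S=0
  [2] read 0x4A idx=24: raw=0x4B087 flags P=1 W=1 U=1 S=1
  → PA=0x4B144 (huge @L2)  (3 entries read)
#4 VA=0x40503C0D866 (r,kernel):
  [0] read 0x32 idx=8: raw=0x4E007 flags P=1 W=1 U=1 S=0
  [1] read 0x4E idx=20: raw=0x52007 flags P=1 W=1 U=1 S=0
  [2] read 0x52 idx=30: raw=0x53007 flags P=1 W=1 U=1 S=0
  [3] read 0x53 idx=13: raw=0x2 flags P=0 W=1 U=0 S=0
  ⇒ fault: PAGE_NOT_PRESENT  — 4 lookups
#5 VA=0x78183000144 (r,kernel):
  TLB hit vpn=0x78183000 → PA=0x4B144

Entries read for #0: 4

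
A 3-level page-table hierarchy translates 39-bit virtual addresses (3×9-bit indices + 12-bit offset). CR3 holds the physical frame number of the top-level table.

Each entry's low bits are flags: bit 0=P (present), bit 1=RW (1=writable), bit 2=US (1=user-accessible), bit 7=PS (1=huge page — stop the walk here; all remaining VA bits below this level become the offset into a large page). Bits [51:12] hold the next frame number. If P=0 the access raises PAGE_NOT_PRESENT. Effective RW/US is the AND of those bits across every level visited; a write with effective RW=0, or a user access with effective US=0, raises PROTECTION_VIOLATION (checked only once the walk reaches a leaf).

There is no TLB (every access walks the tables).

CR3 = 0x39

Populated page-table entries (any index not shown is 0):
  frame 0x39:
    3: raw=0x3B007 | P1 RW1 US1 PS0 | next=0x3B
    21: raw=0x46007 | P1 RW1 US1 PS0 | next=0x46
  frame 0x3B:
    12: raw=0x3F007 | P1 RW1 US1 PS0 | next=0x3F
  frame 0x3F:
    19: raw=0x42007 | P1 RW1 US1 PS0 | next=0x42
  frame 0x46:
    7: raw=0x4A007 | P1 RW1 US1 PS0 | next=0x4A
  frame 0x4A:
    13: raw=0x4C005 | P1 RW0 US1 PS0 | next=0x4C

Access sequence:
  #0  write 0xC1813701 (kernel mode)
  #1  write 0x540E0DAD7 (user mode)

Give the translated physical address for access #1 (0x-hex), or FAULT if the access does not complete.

Walk each access:
#0 VA=0xC1813701 (w,kernel):
  lvl0: tbl 0x39, slot 3 ⇒ 0x3B007 (P1/RW1/US1/PS0)
  lvl1: tbl 0x3B, slot 12 ⇒ 0x3F007 (P1/RW1/US1/PS0)
  lvl2: tbl 0x3F, slot 19 ⇒ 0x42007 (P1/RW1/US1/PS0)
  → PA=0x42701  (3 entries read)
#1 VA=0x540E0DAD7 (w,user):
  lvl0: tbl 0x39, slot 21 ⇒ 0x46007 (P1/RW1/US1/PS0)
  lvl1: tbl 0x46, slot 7 ⇒ 0x4A007 (P1/RW1/US1/PS0)
  lvl2: tbl 0x4A, slot 13 ⇒ 0x4C005 (P1/RW0/US1/PS0)
  ⇒ fault: PROTECTION_VIOLATION  — 3 lookups

Access #1 PA: FAULT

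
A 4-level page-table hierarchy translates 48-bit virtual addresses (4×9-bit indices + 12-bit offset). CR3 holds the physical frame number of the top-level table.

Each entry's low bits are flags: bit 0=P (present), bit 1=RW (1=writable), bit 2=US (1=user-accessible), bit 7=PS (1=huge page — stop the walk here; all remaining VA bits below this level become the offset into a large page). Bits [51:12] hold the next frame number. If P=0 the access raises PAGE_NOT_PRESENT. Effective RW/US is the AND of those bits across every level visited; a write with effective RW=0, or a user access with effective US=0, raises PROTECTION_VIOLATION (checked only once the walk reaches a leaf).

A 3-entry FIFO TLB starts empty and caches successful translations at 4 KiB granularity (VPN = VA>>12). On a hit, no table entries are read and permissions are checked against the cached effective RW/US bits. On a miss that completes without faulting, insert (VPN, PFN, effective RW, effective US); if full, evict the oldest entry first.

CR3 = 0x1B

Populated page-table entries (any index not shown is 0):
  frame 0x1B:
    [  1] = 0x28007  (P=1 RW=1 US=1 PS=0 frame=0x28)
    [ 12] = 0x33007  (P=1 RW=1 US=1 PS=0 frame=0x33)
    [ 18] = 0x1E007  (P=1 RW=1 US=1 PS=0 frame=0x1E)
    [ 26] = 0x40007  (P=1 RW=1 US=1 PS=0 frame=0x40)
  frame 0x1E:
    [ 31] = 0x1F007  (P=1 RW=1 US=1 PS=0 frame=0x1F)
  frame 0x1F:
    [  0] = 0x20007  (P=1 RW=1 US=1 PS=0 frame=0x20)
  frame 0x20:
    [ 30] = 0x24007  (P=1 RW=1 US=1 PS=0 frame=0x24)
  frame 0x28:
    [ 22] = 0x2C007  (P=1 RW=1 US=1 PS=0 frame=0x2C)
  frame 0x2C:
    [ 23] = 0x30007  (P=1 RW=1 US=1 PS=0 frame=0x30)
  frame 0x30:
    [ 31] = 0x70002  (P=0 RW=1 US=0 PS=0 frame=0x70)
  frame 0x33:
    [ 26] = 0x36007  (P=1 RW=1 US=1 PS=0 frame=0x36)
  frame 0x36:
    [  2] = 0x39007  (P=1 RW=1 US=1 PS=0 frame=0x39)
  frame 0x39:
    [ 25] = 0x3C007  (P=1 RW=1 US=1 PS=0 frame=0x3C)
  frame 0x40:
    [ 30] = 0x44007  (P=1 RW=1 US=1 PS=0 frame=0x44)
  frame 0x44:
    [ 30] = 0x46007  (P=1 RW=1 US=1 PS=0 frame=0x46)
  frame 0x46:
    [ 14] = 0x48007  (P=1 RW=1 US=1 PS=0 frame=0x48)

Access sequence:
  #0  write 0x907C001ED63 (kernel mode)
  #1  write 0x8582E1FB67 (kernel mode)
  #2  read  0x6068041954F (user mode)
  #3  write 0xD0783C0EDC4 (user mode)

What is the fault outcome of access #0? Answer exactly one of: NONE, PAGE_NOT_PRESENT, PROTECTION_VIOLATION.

Trace:
#0 VA=0x907C001ED63 (w,kernel):
  [0] read 0x1B idx=18: raw=0x1E007 flags P=1 W=1 U=1 S=0
  [1] read 0x1E idx=31: raw=0x1F007 flags P=1 W=1 U=1 S=0
  [2] read 0x1F idx=0: raw=0x20007 flags P=1 W=1 U=1 S=0
  [3] read 0x20 idx=30: raw=0x24007 flags P=1 W=1 U=1 S=0
  → PA=0x24D63  (4 entries read)
#1 VA=0x8582E1FB67 (w,kernel):
  [0] read 0x1B idx=1: raw=0x28007 flags P=1 W=1 U=1 S=0
  [1] read 0x28 idx=22: raw=0x2C007 flags P=1 W=1 U=1 S=0
  [2] read 0x2C idx=23: raw=0x30007 flags P=1 W=1 U=1 S=0
  [3] read 0x30 idx=31: raw=0x70002 flags P=0 W=1 U=0 S=0
  ⇒ fault: PAGE_NOT_PRESENT  — 4 lookups
#2 VA=0x6068041954F (r,user):
  [0] read 0x1B idx=12: raw=0x33007 flags P=1 W=1 U=1 S=0
  [1] read 0x33 idx=26: raw=0x36007 flags P=1 W=1 U=1 S=0
  [2] read 0x36 idx=2: raw=0x39007 flags P=1 W=1 U=1 S=0
  [3] read 0x39 idx=25: raw=0x3C007 flags P=1 W=1 U=1 S=0
  → PA=0x3C54F  (4 entries read)
#3 VA=0xD0783C0EDC4 (w,user):
  [0] read 0x1B idx=26: raw=0x40007 flags P=1 W=1 U=1 S=0
  [1] read 0x40 idx=30: raw=0x44007 flags P=1 W=1 U=1 S=0
  [2] read 0x44 idx=30: raw=0x46007 flags P=1 W=1 U=1 S=0
  [3] read 0x46 idx=14: raw=0x48007 flags P=1 W=1 U=1 S=0
  → PA=0x48DC4  (4 entries read)

Access #0 fault: NONE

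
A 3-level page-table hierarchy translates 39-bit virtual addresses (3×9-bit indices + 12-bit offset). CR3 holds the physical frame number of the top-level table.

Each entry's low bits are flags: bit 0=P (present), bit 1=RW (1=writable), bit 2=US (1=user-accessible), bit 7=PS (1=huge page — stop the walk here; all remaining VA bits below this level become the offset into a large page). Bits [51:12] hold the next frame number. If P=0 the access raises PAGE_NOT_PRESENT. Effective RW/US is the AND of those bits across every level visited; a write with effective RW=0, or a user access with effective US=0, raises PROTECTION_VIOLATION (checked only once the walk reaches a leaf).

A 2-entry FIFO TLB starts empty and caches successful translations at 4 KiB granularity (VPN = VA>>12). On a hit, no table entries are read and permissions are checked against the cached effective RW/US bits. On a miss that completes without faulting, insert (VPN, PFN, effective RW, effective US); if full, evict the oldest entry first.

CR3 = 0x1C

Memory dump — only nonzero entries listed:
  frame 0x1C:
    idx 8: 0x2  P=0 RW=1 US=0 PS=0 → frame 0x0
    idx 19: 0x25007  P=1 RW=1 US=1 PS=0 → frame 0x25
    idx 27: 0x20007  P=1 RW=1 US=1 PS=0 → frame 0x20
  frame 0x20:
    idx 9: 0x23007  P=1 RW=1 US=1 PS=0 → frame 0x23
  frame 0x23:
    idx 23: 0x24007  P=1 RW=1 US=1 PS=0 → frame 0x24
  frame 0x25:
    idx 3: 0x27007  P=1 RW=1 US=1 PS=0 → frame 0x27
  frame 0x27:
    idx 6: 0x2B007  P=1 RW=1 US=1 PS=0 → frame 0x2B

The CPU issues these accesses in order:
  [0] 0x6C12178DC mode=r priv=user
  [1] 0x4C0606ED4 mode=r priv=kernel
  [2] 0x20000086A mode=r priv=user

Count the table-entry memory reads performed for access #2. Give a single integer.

Trace:
#0 VA=0x6C12178DC (r,user):
  L0 @0x1C[27] → 0x20007  P=1,RW=1,US=1,PS=0
  L1 @0x20[9] → 0x23007  P=1,RW=1,US=1,PS=0
  L2 @0x23[23] → 0x24007  P=1,RW=1,US=1,PS=0
  → PA=0x248DC  (3 entries read)
#1 VA=0x4C0606ED4 (r,kernel):
  L0 @0x1C[19] → 0x25007  P=1,RW=1,US=1,PS=0
  L1 @0x25[3] → 0x27007  P=1,RW=1,US=1,PS=0
  L2 @0x27[6] → 0x2B007  P=1,RW=1,US=1,PS=0
  → PA=0x2BED4  (3 entries read)
#2 VA=0x20000086A (r,user):
  L0 @0x1C[8] → 0x2  P=0,RW=1,US=0,PS=0
  → PAGE_NOT_PRESENT  (1 entries read)

Entries read for #2: 1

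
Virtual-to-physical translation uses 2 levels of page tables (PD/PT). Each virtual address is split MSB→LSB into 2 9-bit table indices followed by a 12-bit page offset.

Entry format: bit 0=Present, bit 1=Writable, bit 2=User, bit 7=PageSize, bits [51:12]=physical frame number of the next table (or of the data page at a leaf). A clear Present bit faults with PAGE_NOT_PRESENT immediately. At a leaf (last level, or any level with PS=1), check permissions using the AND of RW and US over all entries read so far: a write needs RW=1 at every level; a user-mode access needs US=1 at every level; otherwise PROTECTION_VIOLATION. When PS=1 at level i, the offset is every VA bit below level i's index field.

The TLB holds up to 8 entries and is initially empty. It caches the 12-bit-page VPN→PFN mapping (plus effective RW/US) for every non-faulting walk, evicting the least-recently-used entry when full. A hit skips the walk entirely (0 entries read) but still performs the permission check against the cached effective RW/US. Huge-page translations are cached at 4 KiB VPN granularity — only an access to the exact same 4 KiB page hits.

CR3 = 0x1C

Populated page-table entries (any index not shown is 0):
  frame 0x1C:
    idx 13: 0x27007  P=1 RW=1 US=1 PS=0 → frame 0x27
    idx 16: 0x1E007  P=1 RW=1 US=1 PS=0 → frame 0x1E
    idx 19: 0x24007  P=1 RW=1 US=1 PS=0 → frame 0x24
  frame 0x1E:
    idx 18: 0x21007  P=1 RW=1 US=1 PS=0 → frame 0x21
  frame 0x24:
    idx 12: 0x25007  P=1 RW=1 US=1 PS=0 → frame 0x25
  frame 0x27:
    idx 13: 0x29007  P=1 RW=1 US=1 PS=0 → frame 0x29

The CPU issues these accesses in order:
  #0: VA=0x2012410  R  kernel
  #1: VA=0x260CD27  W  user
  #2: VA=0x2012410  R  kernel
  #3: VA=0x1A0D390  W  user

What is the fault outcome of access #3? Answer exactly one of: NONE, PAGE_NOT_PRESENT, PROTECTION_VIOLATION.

Walk each access:
#0 VA=0x2012410 (r,kernel):
  lvl0: tbl 0x1C, slot 16 ⇒ 0x1E007 (P1/RW1/US1/PS0)
  lvl1: tbl 0x1E, slot 18 ⇒ 0x21007 (P1/RW1/US1/PS0)
  ✓ 0x21410  — 2 lookups
#1 VA=0x260CD27 (w,user):
  lvl0: tbl 0x1C, slot 19 ⇒ 0x24007 (P1/RW1/US1/PS0)
  lvl1: tbl 0x24, slot 12 ⇒ 0x25007 (P1/RW1/US1/PS0)
  ✓ 0x25D27  — 2 lookups
#2 VA=0x2012410 (r,kernel):
  TLB hit vpn=0x2012 → PA=0x21410
#3 VA=0x1A0D390 (w,user):
  lvl0: tbl 0x1C, slot 13 ⇒ 0x27007 (P1/RW1/US1/PS0)
  lvl1: tbl 0x27, slot 13 ⇒ 0x29007 (P1/RW1/US1/PS0)
  ✓ 0x29390  — 2 lookups

Access #3 fault: NONE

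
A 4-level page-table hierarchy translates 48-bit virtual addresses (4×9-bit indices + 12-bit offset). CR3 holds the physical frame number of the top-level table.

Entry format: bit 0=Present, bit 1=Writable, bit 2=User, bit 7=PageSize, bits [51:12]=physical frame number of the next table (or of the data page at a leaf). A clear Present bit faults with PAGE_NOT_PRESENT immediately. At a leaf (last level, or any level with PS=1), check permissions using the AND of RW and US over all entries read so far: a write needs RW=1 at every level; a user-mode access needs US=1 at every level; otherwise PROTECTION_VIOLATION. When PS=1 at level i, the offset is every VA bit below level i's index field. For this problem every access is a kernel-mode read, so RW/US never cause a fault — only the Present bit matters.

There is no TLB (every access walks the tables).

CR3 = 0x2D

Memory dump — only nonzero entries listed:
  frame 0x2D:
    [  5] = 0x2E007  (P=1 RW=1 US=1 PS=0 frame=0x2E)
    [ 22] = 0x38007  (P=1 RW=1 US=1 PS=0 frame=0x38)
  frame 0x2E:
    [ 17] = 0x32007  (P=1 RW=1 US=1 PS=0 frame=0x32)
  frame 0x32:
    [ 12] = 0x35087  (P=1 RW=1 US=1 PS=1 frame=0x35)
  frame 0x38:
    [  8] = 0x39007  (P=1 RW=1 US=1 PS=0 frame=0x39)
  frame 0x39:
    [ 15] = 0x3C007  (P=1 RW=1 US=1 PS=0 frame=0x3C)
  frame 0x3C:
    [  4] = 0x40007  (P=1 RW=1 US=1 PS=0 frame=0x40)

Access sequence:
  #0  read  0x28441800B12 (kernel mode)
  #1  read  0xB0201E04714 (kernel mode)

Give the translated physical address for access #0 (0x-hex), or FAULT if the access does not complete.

Trace:
#0 VA=0x28441800B12 (r,kernel):
  [0] read 0x2D idx=5: raw=0x2E007 flags P=1 W=1 U=1 S=0
  [1] read 0x2E idx=17: raw=0x32007 flags P=1 W=1 U=1 S=0
  [2] read 0x32 idx=12: raw=0x35087 flags P=1 W=1 U=1 S=1
  ⇒ phys 0x35B12 (huge @L2)  [3 reads]
#1 VA=0xB0201E04714 (r,kernel):
  [0] read 0x2D idx=22: raw=0x38007 flags P=1 W=1 U=1 S=0
  [1] read 0x38 idx=8: raw=0x39007 flags P=1 W=1 U=1 S=0
  [2] read 0x39 idx=15: raw=0x3C007 flags P=1 W=1 U=1 S=0
  [3] read 0x3C idx=4: raw=0x40007 flags P=1 W=1 U=1 S=0
  ⇒ phys 0x40714  [4 reads]

Access #0 PA: 0x35B12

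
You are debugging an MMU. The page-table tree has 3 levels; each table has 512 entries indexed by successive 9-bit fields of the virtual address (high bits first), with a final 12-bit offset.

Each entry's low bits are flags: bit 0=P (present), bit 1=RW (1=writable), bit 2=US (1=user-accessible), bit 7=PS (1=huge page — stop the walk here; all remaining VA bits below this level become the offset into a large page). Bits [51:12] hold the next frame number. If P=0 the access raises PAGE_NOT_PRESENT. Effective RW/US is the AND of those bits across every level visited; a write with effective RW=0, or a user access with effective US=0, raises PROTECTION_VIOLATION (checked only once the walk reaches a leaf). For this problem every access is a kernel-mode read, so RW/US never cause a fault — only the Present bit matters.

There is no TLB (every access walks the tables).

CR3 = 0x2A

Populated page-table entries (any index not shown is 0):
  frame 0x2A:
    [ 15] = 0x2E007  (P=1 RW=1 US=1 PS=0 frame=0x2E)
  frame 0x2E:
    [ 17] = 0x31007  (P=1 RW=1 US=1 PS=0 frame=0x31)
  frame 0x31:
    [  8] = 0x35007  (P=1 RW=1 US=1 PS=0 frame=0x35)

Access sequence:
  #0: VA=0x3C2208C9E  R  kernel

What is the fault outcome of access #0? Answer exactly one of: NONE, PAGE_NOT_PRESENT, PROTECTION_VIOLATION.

Per-access translation:
#0 VA=0x3C2208C9E (r,kernel):
  L0: frame=0x2A idx=15 entry=0x2E007 [P=1 RW=1 US=1 PS=0]
  L1: frame=0x2E idx=17 entry=0x31007 [P=1 RW=1 US=1 PS=0]
  L2: frame=0x31 idx=8 entry=0x35007 [P=1 RW=1 US=1 PS=0]
  ⇒ phys 0x35C9E  [3 reads]

Access #0 fault: NONE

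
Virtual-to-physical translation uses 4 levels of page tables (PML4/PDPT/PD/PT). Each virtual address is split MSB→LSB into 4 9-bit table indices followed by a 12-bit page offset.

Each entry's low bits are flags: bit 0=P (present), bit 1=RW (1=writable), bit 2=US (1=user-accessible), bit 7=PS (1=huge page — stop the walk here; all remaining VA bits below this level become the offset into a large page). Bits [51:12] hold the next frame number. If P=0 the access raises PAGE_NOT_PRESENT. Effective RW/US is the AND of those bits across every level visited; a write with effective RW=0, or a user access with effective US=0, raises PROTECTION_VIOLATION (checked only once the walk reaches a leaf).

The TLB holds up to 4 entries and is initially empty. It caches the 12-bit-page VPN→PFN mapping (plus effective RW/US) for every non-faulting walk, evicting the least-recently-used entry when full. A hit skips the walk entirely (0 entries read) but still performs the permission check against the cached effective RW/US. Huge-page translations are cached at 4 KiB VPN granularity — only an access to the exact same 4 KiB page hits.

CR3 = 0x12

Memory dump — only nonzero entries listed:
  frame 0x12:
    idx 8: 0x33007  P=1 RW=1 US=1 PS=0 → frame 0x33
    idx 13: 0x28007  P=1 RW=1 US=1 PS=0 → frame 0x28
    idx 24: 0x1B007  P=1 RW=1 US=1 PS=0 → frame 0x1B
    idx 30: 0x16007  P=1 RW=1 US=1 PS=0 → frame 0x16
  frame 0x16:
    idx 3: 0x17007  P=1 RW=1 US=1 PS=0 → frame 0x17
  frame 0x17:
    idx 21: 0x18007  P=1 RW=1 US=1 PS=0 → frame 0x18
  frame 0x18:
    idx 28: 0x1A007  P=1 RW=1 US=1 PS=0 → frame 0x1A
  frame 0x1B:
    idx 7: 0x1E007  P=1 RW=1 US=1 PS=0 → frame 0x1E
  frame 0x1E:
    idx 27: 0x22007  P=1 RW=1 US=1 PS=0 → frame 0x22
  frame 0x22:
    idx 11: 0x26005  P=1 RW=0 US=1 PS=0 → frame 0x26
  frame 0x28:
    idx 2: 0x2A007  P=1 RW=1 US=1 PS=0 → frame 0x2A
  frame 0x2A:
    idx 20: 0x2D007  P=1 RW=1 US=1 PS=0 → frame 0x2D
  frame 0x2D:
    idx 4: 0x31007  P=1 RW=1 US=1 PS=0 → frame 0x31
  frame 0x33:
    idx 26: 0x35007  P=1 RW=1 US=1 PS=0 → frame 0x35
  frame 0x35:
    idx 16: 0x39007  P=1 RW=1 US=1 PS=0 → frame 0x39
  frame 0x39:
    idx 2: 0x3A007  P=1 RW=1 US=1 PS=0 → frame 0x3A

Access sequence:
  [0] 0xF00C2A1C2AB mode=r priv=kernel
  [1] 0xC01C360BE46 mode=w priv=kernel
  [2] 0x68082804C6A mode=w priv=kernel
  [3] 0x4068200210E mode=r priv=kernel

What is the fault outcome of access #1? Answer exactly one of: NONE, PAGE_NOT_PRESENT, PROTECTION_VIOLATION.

Trace:
#0 VA=0xF00C2A1C2AB (r,kernel):
  [0] read 0x12 idx=30: raw=0x16007 flags P=1 W=1 U=1 S=0
  [1] read 0x16 idx=3: raw=0x17007 flags P=1 W=1 U=1 S=0
  [2] read 0x17 idx=21: raw=0x18007 flags P=1 W=1 U=1 S=0
  [3] read 0x18 idx=28: raw=0x1A007 flags P=1 W=1 U=1 S=0
  ✓ 0x1A2AB  — 4 lookups
#1 VA=0xC01C360BE46 (w,kernel):
  [0] read 0x12 idx=24: raw=0x1B007 flags P=1 W=1 U=1 S=0
  [1] read 0x1B idx=7: raw=0x1E007 flags P=1 W=1 U=1 S=0
  [2] read 0x1E idx=27: raw=0x22007 flags P=1 W=1 U=1 S=0
  [3] read 0x22 idx=11: raw=0x26005 flags P=1 W=0 U=1 S=0
  ✗ PROTECTION_VIOLATION  [4 reads]
#2 VA=0x68082804C6A (w,kernel):
  [0] read 0x12 idx=13: raw=0x28007 flags P=1 W=1 U=1 S=0
  [1] read 0x28 idx=2: raw=0x2A007 flags P=1 W=1 U=1 S=0
  [2] read 0x2A idx=20: raw=0x2D007 flags P=1 W=1 U=1 S=0
  [3] read 0x2D idx=4: raw=0x31007 flags P=1 W=1 U=1 S=0
  ✓ 0x31C6A  — 4 lookups
#3 VA=0x4068200210E (r,kernel):
  [0] read 0x12 idx=8: raw=0x33007 flags P=1 W=1 U=1 S=0
  [1] read 0x33 idx=26: raw=0x35007 flags P=1 W=1 U=1 S=0
  [2] read 0x35 idx=16: raw=0x39007 flags P=1 W=1 U=1 S=0
  [3] read 0x39 idx=2: raw=0x3A007 flags P=1 W=1 U=1 S=0
  ✓ 0x3A10E  — 4 lookups

Access #1 fault: PROTECTION_VIOLATION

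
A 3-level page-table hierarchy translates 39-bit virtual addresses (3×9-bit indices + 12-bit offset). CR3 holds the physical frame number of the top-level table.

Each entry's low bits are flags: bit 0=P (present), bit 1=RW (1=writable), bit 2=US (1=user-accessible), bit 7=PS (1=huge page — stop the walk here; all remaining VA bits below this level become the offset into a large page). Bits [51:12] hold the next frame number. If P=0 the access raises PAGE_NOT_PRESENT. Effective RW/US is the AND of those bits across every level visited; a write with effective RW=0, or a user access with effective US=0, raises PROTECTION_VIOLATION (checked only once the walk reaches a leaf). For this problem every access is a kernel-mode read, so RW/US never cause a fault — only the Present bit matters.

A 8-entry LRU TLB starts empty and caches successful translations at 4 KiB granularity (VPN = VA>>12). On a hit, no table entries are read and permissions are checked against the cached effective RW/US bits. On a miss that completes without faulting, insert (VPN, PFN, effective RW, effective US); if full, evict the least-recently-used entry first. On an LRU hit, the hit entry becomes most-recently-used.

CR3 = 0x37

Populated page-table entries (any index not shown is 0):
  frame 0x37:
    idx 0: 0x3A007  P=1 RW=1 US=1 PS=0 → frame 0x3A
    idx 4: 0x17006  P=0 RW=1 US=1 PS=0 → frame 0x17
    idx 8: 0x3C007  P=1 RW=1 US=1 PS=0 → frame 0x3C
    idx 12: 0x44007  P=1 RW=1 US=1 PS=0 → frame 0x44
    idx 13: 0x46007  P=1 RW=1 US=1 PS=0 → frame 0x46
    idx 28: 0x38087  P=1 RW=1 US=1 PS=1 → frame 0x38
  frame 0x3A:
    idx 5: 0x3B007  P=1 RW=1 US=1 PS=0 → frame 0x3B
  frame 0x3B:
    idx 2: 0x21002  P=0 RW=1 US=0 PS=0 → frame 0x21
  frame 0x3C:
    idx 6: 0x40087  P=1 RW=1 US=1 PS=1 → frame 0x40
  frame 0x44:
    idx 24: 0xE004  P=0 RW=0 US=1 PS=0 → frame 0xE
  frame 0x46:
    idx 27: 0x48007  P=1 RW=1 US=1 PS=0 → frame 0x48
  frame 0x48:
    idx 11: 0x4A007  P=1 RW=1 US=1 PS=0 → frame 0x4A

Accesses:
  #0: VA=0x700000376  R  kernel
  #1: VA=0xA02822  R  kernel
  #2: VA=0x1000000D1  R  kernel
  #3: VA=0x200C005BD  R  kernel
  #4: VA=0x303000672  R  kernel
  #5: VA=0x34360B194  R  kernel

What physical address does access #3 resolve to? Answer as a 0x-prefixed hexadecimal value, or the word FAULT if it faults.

Walk each access:
#0 VA=0x700000376 (r,kernel):
  lvl0: tbl 0x37, slot 28 ⇒ 0x38087 (P1/RW1/US1/PS1)
  ⇒ phys 0x38376 (huge @L0)  [1 reads]
#1 VA=0xA02822 (r,kernel):
  lvl0: tbl 0x37, slot 0 ⇒ 0x3A007 (P1/RW1/US1/PS0)
  lvl1: tbl 0x3A, slot 5 ⇒ 0x3B007 (P1/RW1/US1/PS0)
  lvl2: tbl 0x3B, slot 2 ⇒ 0x21002 (P0/RW1/US0/PS0)
  ⇒ fault: PAGE_NOT_PRESENT  — 3 lookups
#2 VA=0x1000000D1 (r,kernel):
  lvl0: tbl 0x37, slot 4 ⇒ 0x17006 (P0/RW1/US1/PS0)
  ⇒ fault: PAGE_NOT_PRESENT  — 1 lookups
#3 VA=0x200C005BD (r,kernel):
  lvl0: tbl 0x37, slot 8 ⇒ 0x3C007 (P1/RW1/US1/PS0)
  lvl1: tbl 0x3C, slot 6 ⇒ 0x40087 (P1/RW1/US1/PS1)
  ⇒ phys 0x405BD (huge @L1)  [2 reads]
#4 VA=0x303000672 (r,kernel):
  lvl0: tbl 0x37, slot 12 ⇒ 0x44007 (P1/RW1/US1/PS0)
  lvl1: tbl 0x44, slot 24 ⇒ 0xE004 (P0/RW0/US1/PS0)
  ⇒ fault: PAGE_NOT_PRESENT  — 2 lookups
#5 VA=0x34360B194 (r,kernel):
  lvl0: tbl 0x37, slot 13 ⇒ 0x46007 (P1/RW1/US1/PS0)
  lvl1: tbl 0x46, slot 27 ⇒ 0x48007 (P1/RW1/US1/PS0)
  lvl2: tbl 0x48, slot 11 ⇒ 0x4A007 (P1/RW1/US1/PS0)
  ⇒ phys 0x4A194  [3 reads]

Access #3 PA: 0x405BD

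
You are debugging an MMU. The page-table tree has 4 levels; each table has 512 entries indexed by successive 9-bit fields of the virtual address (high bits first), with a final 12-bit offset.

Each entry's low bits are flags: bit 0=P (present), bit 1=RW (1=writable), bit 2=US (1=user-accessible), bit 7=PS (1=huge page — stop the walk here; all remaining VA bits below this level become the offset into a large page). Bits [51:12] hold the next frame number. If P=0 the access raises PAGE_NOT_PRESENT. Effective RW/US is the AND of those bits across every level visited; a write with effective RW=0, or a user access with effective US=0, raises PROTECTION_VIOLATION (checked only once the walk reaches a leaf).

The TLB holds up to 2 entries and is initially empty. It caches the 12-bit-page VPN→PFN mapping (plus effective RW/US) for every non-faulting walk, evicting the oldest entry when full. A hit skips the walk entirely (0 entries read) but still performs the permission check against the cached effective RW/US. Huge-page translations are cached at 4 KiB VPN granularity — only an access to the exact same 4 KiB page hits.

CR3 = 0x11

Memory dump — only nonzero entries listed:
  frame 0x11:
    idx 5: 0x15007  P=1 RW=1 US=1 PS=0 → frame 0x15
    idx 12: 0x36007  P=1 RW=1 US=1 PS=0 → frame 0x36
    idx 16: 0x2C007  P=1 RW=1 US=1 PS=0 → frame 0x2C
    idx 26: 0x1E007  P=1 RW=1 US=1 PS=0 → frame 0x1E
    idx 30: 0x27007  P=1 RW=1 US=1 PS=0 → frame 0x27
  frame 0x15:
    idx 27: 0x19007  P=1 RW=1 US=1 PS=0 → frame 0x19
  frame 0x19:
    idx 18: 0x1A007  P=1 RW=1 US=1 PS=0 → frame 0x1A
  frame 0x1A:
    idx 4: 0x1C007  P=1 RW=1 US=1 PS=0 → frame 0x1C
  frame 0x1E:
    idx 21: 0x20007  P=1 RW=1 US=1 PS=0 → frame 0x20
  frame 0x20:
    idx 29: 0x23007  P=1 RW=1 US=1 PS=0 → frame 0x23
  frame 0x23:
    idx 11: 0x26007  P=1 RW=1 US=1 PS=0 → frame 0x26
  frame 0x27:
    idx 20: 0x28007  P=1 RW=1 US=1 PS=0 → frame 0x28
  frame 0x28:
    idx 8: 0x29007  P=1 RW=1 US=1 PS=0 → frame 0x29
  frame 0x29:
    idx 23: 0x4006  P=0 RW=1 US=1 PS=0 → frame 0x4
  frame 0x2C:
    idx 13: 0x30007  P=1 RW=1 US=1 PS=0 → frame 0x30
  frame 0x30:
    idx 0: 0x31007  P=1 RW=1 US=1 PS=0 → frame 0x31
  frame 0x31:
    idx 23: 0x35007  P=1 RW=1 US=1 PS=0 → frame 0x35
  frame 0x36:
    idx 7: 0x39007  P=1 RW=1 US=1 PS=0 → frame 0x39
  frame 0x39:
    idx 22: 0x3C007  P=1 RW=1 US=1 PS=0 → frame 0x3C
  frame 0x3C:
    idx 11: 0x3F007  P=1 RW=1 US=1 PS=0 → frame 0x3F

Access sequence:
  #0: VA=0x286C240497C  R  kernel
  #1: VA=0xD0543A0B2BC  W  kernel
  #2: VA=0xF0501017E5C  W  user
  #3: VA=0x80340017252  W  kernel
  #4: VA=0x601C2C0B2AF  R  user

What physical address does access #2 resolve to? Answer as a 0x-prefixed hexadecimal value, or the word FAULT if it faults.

Trace:
#0 VA=0x286C240497C (r,kernel):
  L0 @0x11[5] → 0x15007  P=1,RW=1,US=1,PS=0
  L1 @0x15[27] → 0x19007  P=1,RW=1,US=1,PS=0
  L2 @0x19[18] → 0x1A007  P=1,RW=1,US=1,PS=0
  L3 @0x1A[4] → 0x1C007  P=1,RW=1,US=1,PS=0
  ⇒ phys 0x1C97C  [4 reads]
#1 VA=0xD0543A0B2BC (w,kernel):
  L0 @0x11[26] → 0x1E007  P=1,RW=1,US=1,PS=0
  L1 @0x1E[21] → 0x20007  P=1,RW=1,US=1,PS=0
  L2 @0x20[29] → 0x23007  P=1,RW=1,US=1,PS=0
  L3 @0x23[11] → 0x26007  P=1,RW=1,US=1,PS=0
  ⇒ phys 0x262BC  [4 reads]
#2 VA=0xF0501017E5C (w,user):
  L0 @0x11[30] → 0x27007  P=1,RW=1,US=1,PS=0
  L1 @0x27[20] → 0x28007  P=1,RW=1,US=1,PS=0
  L2 @0x28[8] → 0x29007  P=1,RW=1,US=1,PS=0
  L3 @0x29[23] → 0x4006  P=0,RW=1,US=1,PS=0
  ✗ PAGE_NOT_PRESENT  [4 reads]
#3 VA=0x80340017252 (w,kernel):
  L0 @0x11[16] → 0x2C007  P=1,RW=1,US=1,PS=0
  L1 @0x2C[13] → 0x30007  P=1,RW=1,US=1,PS=0
  L2 @0x30[0] → 0x31007  P=1,RW=1,US=1,PS=0
  L3 @0x31[23] → 0x35007  P=1,RW=1,US=1,PS=0
  ⇒ phys 0x35252  [4 reads]
#4 VA=0x601C2C0B2AF (r,user):
  L0 @0x11[12] → 0x36007  P=1,RW=1,US=1,PS=0
  L1 @0x36[7] → 0x39007  P=1,RW=1,US=1,PS=0
  L2 @0x39[22] → 0x3C007  P=1,RW=1,US=1,PS=0
  L3 @0x3C[11] → 0x3F007  P=1,RW=1,US=1,PS=0
  ⇒ phys 0x3F2AF  [4 reads]

Access #2 PA: FAULT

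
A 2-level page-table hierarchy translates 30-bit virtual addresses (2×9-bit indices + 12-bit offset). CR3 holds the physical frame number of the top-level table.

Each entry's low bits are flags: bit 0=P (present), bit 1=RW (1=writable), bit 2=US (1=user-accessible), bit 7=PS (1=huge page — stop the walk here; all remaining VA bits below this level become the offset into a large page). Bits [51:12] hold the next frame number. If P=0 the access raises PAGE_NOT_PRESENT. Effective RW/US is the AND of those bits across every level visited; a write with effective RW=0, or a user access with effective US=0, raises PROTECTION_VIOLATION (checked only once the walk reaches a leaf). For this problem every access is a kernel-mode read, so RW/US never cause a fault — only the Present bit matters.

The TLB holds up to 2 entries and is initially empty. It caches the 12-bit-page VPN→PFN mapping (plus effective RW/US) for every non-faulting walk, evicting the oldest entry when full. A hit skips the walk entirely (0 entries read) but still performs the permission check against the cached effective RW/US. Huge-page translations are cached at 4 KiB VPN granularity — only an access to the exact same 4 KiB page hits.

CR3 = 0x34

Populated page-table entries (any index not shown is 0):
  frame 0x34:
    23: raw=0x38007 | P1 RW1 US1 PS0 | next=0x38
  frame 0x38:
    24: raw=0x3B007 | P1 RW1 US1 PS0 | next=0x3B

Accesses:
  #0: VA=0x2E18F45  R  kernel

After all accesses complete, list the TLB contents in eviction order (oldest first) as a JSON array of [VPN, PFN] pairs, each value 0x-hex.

Per-access translation:
#0 VA=0x2E18F45 (r,kernel):
  L0: frame=0x34 idx=23 entry=0x38007 [P=1 RW=1 US=1 PS=0]
  L1: frame=0x38 idx=24 entry=0x3B007 [P=1 RW=1 US=1 PS=0]
  ✓ 0x3BF45  — 2 lookups

TLB: [["0x2E18", "0x3B"]]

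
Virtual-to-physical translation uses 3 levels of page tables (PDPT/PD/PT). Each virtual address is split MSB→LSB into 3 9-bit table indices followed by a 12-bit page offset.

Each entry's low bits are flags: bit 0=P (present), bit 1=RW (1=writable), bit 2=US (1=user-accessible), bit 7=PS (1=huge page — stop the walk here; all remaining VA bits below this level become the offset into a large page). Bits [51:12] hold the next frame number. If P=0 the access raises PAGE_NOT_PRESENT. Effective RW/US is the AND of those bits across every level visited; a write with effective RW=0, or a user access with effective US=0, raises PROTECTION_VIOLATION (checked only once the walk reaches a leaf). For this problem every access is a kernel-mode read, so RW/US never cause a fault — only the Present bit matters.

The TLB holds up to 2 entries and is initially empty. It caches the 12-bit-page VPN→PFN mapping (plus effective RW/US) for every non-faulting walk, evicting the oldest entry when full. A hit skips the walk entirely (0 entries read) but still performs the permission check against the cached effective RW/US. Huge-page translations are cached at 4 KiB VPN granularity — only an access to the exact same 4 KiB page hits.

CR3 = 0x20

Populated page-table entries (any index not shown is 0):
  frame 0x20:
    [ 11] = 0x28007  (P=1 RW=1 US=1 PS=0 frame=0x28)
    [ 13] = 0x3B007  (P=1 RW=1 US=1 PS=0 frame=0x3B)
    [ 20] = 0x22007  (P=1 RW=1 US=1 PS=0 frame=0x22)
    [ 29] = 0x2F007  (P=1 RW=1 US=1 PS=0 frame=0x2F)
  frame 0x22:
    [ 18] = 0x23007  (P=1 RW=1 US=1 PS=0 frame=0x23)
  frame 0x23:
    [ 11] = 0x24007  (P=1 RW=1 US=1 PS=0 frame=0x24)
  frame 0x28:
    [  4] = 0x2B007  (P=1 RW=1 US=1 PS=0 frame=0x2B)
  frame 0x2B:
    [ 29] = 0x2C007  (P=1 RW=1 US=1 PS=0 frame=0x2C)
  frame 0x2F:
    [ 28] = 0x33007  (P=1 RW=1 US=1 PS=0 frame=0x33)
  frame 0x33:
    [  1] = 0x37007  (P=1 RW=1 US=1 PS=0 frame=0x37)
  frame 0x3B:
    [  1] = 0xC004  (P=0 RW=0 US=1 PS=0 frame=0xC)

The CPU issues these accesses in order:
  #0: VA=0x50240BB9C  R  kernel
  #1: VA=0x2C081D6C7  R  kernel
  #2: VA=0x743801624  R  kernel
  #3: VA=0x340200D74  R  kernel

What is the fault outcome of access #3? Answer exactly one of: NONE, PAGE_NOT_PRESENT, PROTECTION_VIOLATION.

Walk each access:
#0 VA=0x50240BB9C (r,kernel):
  L0: frame=0x20 idx=20 entry=0x22007 [P=1 RW=1 US=1 PS=0]
  L1: frame=0x22 idx=18 entry=0x23007 [P=1 RW=1 US=1 PS=0]
  L2: frame=0x23 idx=11 entry=0x24007 [P=1 RW=1 US=1 PS=0]
  ⇒ phys 0x24B9C  [3 reads]
#1 VA=0x2C081D6C7 (r,kernel):
  L0: frame=0x20 idx=11 entry=0x28007 [P=1 RW=1 US=1 PS=0]
  L1: frame=0x28 idx=4 entry=0x2B007 [P=1 RW=1 US=1 PS=0]
  L2: frame=0x2B idx=29 entry=0x2C007 [P=1 RW=1 US=1 PS=0]
  ⇒ phys 0x2C6C7  [3 reads]
#2 VA=0x743801624 (r,kernel):
  L0: frame=0x20 idx=29 entry=0x2F007 [P=1 RW=1 US=1 PS=0]
  L1: frame=0x2F idx=28 entry=0x33007 [P=1 RW=1 US=1 PS=0]
  L2: frame=0x33 idx=1 entry=0x37007 [P=1 RW=1 US=1 PS=0]
  ⇒ phys 0x37624  [3 reads]
#3 VA=0x340200D74 (r,kernel):
  L0: frame=0x20 idx=13 entry=0x3B007 [P=1 RW=1 US=1 PS=0]
  L1: frame=0x3B idx=1 entry=0xC004 [P=0 RW=0 US=1 PS=0]
  ⇒ fault: PAGE_NOT_PRESENT  — 2 lookups

Access #3 fault: PAGE_NOT_PRESENT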